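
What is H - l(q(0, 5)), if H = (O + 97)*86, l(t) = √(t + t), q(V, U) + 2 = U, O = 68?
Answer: 14190 - √6 ≈ 14188.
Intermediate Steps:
q(V, U) = -2 + U
l(t) = √2*√t (l(t) = √(2*t) = √2*√t)
H = 14190 (H = (68 + 97)*86 = 165*86 = 14190)
H - l(q(0, 5)) = 14190 - √2*√(-2 + 5) = 14190 - √2*√3 = 14190 - √6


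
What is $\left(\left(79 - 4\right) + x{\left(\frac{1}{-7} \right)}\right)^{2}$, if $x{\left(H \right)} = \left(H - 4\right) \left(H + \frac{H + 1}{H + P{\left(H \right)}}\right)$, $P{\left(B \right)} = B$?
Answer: $\frac{18601969}{2401} \approx 7747.6$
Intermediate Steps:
$x{\left(H \right)} = \left(-4 + H\right) \left(H + \frac{1 + H}{2 H}\right)$ ($x{\left(H \right)} = \left(H - 4\right) \left(H + \frac{H + 1}{H + H}\right) = \left(-4 + H\right) \left(H + \frac{1 + H}{2 H}\right)$)
$\left(\left(79 - 4\right) + x{\left(\frac{1}{-7} \right)}\right)^{2} = \left(\left(79 - 4\right) - \left(\frac{3}{2} - 14 - \frac{1}{2} - \frac{1}{49}\right)\right)^{2} = \left(75 - \left(1 - 14 - \frac{1}{49}\right)\right)^{2} = \left(75 + \left(- \frac{3}{2} + \frac{1}{49} - -14 + \frac{1}{2}\right)\right)^{2} = \left(75 + \left(- \frac{3}{2} + \frac{1}{49} + 14 + \frac{1}{2}\right)\right)^{2} = \left(75 + \frac{638}{49}\right)^{2} = \left(\frac{4313}{49}\right)^{2} = \frac{18601969}{2401}$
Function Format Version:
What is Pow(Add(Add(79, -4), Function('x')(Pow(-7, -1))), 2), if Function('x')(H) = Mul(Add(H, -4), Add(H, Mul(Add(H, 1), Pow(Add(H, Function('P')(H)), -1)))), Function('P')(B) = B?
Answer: Rational(18601969, 2401) ≈ 7747.6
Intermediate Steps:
Function('x')(H) = Mul(Add(-4, H), Add(H, Mul(Rational(1, 2), Pow(H, -1), Add(1, H)))) (Function('x')(H) = Mul(Add(H, -4), Add(H, Mul(Add(H, 1), Pow(Add(H, H), -1)))) = Mul(Add(-4, H), Add(H, Mul(Add(1, H), Pow(Mul(2, H), -1)))) = Mul(Add(-4, H), Add(H, Mul(Add(1, H), Mul(Rational(1, 2), Pow(H, -1))))) = Mul(Add(-4, H), Add(H, Mul(Rational(1, 2), Pow(H, -1), Add(1, H)))))
Pow(Add(Add(79, -4), Function('x')(Pow(-7, -1))), 2) = Pow(Add(Add(79, -4), Add(Rational(-3, 2), Pow(Pow(-7, -1), 2), Mul(-2, Pow(Pow(-7, -1), -1)), Mul(Rational(-7, 2), Pow(-7, -1)))), 2) = Pow(Add(75, Add(Rational(-3, 2), Pow(Rational(-1, 7), 2), Mul(-2, Pow(Rational(-1, 7), -1)), Mul(Rational(-7, 2), Rational(-1, 7)))), 2) = Pow(Add(75, Add(Rational(-3, 2), Rational(1, 49), Mul(-2, -7), Rational(1, 2))), 2) = Pow(Add(75, Add(Rational(-3, 2), Rational(1, 49), 14, Rational(1, 2))), 2) = Pow(Add(75, Rational(638, 49)), 2) = Pow(Rational(4313, 49), 2) = Rational(18601969, 2401)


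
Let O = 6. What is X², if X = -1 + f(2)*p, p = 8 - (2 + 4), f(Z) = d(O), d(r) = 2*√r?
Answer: 97 - 8*√6 ≈ 77.404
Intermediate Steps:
f(Z) = 2*√6
p = 2 (p = 8 - 1*6 = 8 - 6 = 2)
X = -1 + 4*√6 (X = -1 + (2*√6)*2 = -1 + 4*√6 ≈ 8.7980)
X² = (-1 + 4*√6)²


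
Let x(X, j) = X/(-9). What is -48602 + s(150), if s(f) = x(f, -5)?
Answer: -145856/3 ≈ -48619.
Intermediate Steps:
x(X, j) = -X/9 (x(X, j) = X*(-1/9) = -X/9)
s(f) = -f/9
-48602 + s(150) = -48602 - 1/9*150 = -48602 - 50/3 = -145856/3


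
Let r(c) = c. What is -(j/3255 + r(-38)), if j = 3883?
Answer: 119807/3255 ≈ 36.807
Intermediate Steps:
-(j/3255 + r(-38)) = -(3883/3255 - 38) = -1*(-119807/3255) = 119807/3255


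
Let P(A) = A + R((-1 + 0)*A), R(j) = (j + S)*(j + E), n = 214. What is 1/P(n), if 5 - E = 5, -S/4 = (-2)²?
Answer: 1/49434 ≈ 2.0229e-5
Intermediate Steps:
S = -16 (S = -4*(-2)² = -4*4 = -16)
E = 0 (E = 5 - 1*5 = 5 - 5 = 0)
R(j) = j*(-16 + j) (R(j) = (j - 16)*(j + 0) = (-16 + j)*j = j*(-16 + j))
P(A) = A - A*(-16 - A) (P(A) = A + ((-1 + 0)*A)*(-16 + (-1 + 0)*A) = A + (-A)*(-16 - A) = A - A*(-16 - A))
1/P(n) = 1/(214*(17 + 214)) = 1/(214*231) = 1/49434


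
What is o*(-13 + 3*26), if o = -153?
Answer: -9945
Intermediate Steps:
o*(-13 + 3*26) = -153*(-13 + 3*26) = -153*(-13 + 78) = -153*65 = -9945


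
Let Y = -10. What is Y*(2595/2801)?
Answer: -25950/2801 ≈ -9.2645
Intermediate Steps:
Y*(2595/2801) = -25950/2801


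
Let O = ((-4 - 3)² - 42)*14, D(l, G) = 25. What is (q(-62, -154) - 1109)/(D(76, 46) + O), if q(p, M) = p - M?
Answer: -339/41 ≈ -8.2683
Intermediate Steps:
O = 98 (O = ((-7)² - 42)*14 = (49 - 42)*14 = 7*14 = 98)
(q(-62, -154) - 1109)/(D(76, 46) + O) = ((-62 - 1*(-154)) - 1109)/(25 + 98) = ((-62 + 154) - 1109)/123 = (92 - 1109)*(1/123) = -1017*1/123 = -339/41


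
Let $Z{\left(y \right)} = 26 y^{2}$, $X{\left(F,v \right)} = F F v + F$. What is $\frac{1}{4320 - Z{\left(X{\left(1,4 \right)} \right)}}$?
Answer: $\frac{1}{3670} \approx 0.00027248$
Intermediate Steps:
$X{\left(F,v \right)} = F + v F^{2}$ ($X{\left(F,v \right)} = F^{2} v + F = v F^{2} + F = F + v F^{2}$)
$\frac{1}{4320 - Z{\left(X{\left(1,4 \right)} \right)}} = \frac{1}{4320 - 26 \left(1 \left(1 + 1 \cdot 4\right)\right)^{2}} = \frac{1}{4320 - 26 \left(1 \left(1 + 4\right)\right)^{2}} = \frac{1}{4320 - 26 \left(1 \cdot 5\right)^{2}} = \frac{1}{4320 - 26 \cdot 5^{2}} = \frac{1}{4320 - 26 \cdot 25} = \frac{1}{4320 - 650} = \frac{1}{3670}$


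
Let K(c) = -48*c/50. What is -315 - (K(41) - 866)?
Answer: 14759/25 ≈ 590.36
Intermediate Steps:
K(c) = -24*c/25 (K(c) = -48*c*(1/50) = -24*c/25)
-315 - (K(41) - 866) = -315 - (-24/25*41 - 866) = -315 - (-984/25 - 866) = -315 - 1*(-22634/25) = -315 + 22634/25 = 14759/25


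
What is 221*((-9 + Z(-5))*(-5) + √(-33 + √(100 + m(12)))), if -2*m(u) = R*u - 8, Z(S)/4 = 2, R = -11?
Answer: 1105 + 221*√(-33 + √170) ≈ 1105.0 + 987.39*I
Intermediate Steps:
Z(S) = 8 (Z(S) = 4*2 = 8)
m(u) = 4 + 11*u/2 (m(u) = -(-11*u - 8)/2 = -(-8 - 11*u)/2 = 4 + 11*u/2)
221*((-9 + Z(-5))*(-5) + √(-33 + √(100 + m(12)))) = 221*((-9 + 8)*(-5) + √(-33 + √(100 + (4 + (11/2)*12)))) = 221*(-1*(-5) + √(-33 + √(100 + (4 + 66)))) = 221*(5 + √(-33 + √(100 + 70))) = 221*(5 + √(-33 + √170)) = 1105 + 221*√(-33 + √170)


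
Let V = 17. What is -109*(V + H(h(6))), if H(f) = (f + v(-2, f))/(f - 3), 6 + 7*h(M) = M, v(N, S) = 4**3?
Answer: 1417/3 ≈ 472.33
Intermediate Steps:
v(N, S) = 64
h(M) = -6/7 + M/7
H(f) = (64 + f)/(-3 + f) (H(f) = (f + 64)/(f - 3) = (64 + f)/(-3 + f))
-109*(V + H(h(6))) = -109*(17 + (64 + (-6/7 + (1/7)*6))/(-3 + (-6/7 + (1/7)*6))) = -109*(17 + (64 + (-6/7 + 6/7))/(-3 + (-6/7 + 6/7))) = -109*(17 + (64 + 0)/(-3 + 0)) = -109*(17 + 64/(-3)) = -109*(17 - 1/3*64) = -109*(17 - 64/3) = -109*(-13/3) = 1417/3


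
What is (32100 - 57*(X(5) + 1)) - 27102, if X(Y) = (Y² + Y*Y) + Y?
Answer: 1806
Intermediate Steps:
X(Y) = Y + 2*Y² (X(Y) = (Y² + Y²) + Y = 2*Y² + Y = Y + 2*Y²)
(32100 - 57*(X(5) + 1)) - 27102 = (32100 - 57*(5*(1 + 2*5) + 1)) - 27102 = (32100 - 57*(5*(1 + 10) + 1)) - 27102 = (32100 - 57*(5*11 + 1)) - 27102 = (32100 - 57*(55 + 1)) - 27102 = (32100 - 57*56) - 27102 = (32100 - 3192) - 27102 = 28908 - 27102 = 1806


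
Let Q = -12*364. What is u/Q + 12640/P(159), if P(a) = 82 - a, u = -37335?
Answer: -2492225/16016 ≈ -155.61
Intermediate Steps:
Q = -4368
u/Q + 12640/P(159) = -37335/(-4368) + 12640/(82 - 1*159) = -37335*(-1/4368) + 12640/(82 - 159) = 12445/1456 + 12640/(-77) = 12445/1456 + 12640*(-1/77) = 12445/1456 - 12640/77 = -2492225/16016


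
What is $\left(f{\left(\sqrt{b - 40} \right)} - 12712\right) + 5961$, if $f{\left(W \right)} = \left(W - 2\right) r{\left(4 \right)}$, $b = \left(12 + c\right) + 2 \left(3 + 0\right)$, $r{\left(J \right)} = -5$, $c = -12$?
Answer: $-6741 - 5 i \sqrt{34} \approx -6741.0 - 29.155 i$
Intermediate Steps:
$b = 6$ ($b = \left(12 - 12\right) + 2 \left(3 + 0\right) = 0 + 2 \cdot 3 = 0 + 6 = 6$)
$f{\left(W \right)} = 10 - 5 W$ ($f{\left(W \right)} = \left(W - 2\right) \left(-5\right) = \left(-2 + W\right) \left(-5\right) = 10 - 5 W$)
$\left(f{\left(\sqrt{b - 40} \right)} - 12712\right) + 5961 = \left(\left(10 - 5 \sqrt{6 - 40}\right) - 12712\right) + 5961 = \left(\left(10 - 5 \sqrt{-34}\right) - 12712\right) + 5961 = \left(\left(10 - 5 i \sqrt{34}\right) - 12712\right) + 5961 = \left(-12702 - 5 i \sqrt{34}\right) + 5961 = -6741 - 5 i \sqrt{34}$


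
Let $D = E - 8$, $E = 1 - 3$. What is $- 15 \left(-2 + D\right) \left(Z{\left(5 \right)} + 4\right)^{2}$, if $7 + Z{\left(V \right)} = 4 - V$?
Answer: $2880$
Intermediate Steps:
$E = -2$
$Z{\left(V \right)} = -3 - V$ ($Z{\left(V \right)} = -7 - \left(-4 + V\right) = -3 - V$)
$D = -10$ ($D = -2 - 8 = -10$)
$- 15 \left(-2 + D\right) \left(Z{\left(5 \right)} + 4\right)^{2} = - 15 \left(-2 - 10\right) \left(\left(-3 - 5\right) + 4\right)^{2} = \left(-15\right) \left(-12\right) \left(\left(-3 - 5\right) + 4\right)^{2} = 180 \left(-8 + 4\right)^{2} = 180 \left(-4\right)^{2} = 180 \cdot 16 = 2880$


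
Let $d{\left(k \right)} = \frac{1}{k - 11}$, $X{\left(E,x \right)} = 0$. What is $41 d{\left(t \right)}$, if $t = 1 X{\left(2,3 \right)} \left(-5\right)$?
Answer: $- \frac{41}{11} \approx -3.7273$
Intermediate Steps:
$t = 0$ ($t = 1 \cdot 0 \left(-5\right) = 0 \left(-5\right) = 0$)
$d{\left(k \right)} = \frac{1}{-11 + k}$
$41 d{\left(t \right)} = \frac{41}{-11 + 0} = \frac{41}{-11} = 41 \left(- \frac{1}{11}\right) = - \frac{41}{11}$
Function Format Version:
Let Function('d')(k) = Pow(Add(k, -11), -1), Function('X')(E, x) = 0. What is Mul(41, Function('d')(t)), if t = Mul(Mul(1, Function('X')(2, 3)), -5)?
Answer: Rational(-41, 11) ≈ -3.7273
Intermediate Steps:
t = 0 (t = Mul(Mul(1, 0), -5) = Mul(0, -5) = 0)
Function('d')(k) = Pow(Add(-11, k), -1)
Mul(41, Function('d')(t)) = Mul(41, Pow(Add(-11, 0), -1)) = Mul(41, Pow(-11, -1)) = Mul(41, Rational(-1, 11)) = Rational(-41, 11)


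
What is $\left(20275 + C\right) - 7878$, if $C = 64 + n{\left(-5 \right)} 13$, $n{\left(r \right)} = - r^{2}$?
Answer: $12136$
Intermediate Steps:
$C = -261$ ($C = 64 + - \left(-5\right)^{2} \cdot 13 = 64 + \left(-1\right) 25 \cdot 13 = 64 - 325 = -261$)
$\left(20275 + C\right) - 7878 = \left(20275 - 261\right) - 7878 = 20014 - 7878 = 12136$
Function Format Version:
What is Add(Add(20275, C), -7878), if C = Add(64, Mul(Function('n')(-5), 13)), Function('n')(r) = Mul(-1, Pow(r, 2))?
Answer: 12136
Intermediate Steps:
C = -261 (C = Add(64, Mul(Mul(-1, Pow(-5, 2)), 13)) = Add(64, Mul(Mul(-1, 25), 13)) = Add(64, Mul(-25, 13)) = Add(64, -325) = -261)
Add(Add(20275, C), -7878) = Add(Add(20275, -261), -7878) = Add(20014, -7878) = 12136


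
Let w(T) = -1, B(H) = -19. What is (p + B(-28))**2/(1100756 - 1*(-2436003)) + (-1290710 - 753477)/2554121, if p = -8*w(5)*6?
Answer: -233149959812/291397110769 ≈ -0.80011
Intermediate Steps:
p = 48 (p = -8*(-1)*6 = 8*6 = 48)
(p + B(-28))**2/(1100756 - 1*(-2436003)) + (-1290710 - 753477)/2554121 = (48 - 19)**2/(1100756 - 1*(-2436003)) + (-1290710 - 753477)/2554121 = 29**2/(1100756 + 2436003) - 2044187*1/2554121 = 841/3536759 - 2044187/2554121 = -233149959812/291397110769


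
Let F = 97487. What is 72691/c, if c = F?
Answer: 72691/97487 ≈ 0.74565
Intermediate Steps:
c = 97487
72691/c = 72691/97487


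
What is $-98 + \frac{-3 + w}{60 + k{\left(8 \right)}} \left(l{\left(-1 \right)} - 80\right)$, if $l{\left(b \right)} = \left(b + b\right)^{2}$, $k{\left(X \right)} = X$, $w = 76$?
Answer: $- \frac{3053}{17} \approx -179.59$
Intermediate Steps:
$l{\left(b \right)} = 4 b^{2}$ ($l{\left(b \right)} = \left(2 b\right)^{2} = 4 b^{2}$)
$-98 + \frac{-3 + w}{60 + k{\left(8 \right)}} \left(l{\left(-1 \right)} - 80\right) = -98 + \frac{-3 + 76}{60 + 8} \left(4 \left(-1\right)^{2} - 80\right) = -98 + \frac{73}{68} \left(4 \cdot 1 - 80\right) = -98 + 73 \cdot \frac{1}{68} \left(4 - 80\right) = -98 + \frac{73}{68} \left(-76\right) = -98 - \frac{1387}{17} = - \frac{3053}{17}$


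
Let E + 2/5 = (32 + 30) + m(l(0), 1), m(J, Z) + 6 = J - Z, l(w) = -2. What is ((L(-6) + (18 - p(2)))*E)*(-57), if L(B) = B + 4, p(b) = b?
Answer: -209874/5 ≈ -41975.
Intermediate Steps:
m(J, Z) = -6 + J - Z (m(J, Z) = -6 + (J - Z) = -6 + J - Z)
L(B) = 4 + B
E = 263/5 (E = -⅖ + ((32 + 30) + (-6 - 2 - 1*1)) = -⅖ + (62 + (-6 - 2 - 1)) = -⅖ + (62 - 9) = -⅖ + 53 = 263/5 ≈ 52.600)
((L(-6) + (18 - p(2)))*E)*(-57) = (((4 - 6) + (18 - 1*2))*(263/5))*(-57) = ((-2 + (18 - 2))*(263/5))*(-57) = ((-2 + 16)*(263/5))*(-57) = (14*(263/5))*(-57) = (3682/5)*(-57) = -209874/5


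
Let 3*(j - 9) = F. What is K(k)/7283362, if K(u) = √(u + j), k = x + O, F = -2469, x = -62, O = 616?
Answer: I*√65/3641681 ≈ 2.2139e-6*I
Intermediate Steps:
j = -814 (j = 9 + (⅓)*(-2469) = 9 - 823 = -814)
k = 554 (k = -62 + 616 = 554)
K(u) = √(-814 + u) (K(u) = √(u - 814) = √(-814 + u))
K(k)/7283362 = √(-814 + 554)/7283362 = √(-260)*(1/7283362) = (2*I*√65)*(1/7283362) = I*√65/3641681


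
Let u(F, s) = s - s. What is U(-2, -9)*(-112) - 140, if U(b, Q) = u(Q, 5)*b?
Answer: -140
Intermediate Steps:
u(F, s) = 0
U(b, Q) = 0 (U(b, Q) = 0*b = 0)
U(-2, -9)*(-112) - 140 = 0*(-112) - 140 = 0 - 140 = -140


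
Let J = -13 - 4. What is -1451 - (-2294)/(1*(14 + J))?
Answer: -6647/3 ≈ -2215.7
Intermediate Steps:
J = -17
-1451 - (-2294)/(1*(14 + J)) = -1451 - (-2294)/(1*(14 - 17)) = -1451 - (-2294)/(1*(-3)) = -1451 - (-2294)/(-3) = -1451 - (-2294)*(-1)/3 = -1451 - 1*2294/3 = -1451 - 2294/3 = -6647/3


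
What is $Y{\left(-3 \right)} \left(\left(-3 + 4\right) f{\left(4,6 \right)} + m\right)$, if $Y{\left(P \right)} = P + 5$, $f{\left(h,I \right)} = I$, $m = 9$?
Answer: $30$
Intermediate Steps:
$Y{\left(P \right)} = 5 + P$
$Y{\left(-3 \right)} \left(\left(-3 + 4\right) f{\left(4,6 \right)} + m\right) = \left(5 - 3\right) \left(\left(-3 + 4\right) 6 + 9\right) = 2 \left(1 \cdot 6 + 9\right) = 2 \left(6 + 9\right) = 2 \cdot 15 = 30$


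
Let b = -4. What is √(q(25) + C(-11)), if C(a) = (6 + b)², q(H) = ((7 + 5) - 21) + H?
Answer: 2*√5 ≈ 4.4721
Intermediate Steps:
q(H) = -9 + H (q(H) = (12 - 21) + H = -9 + H)
C(a) = 4 (C(a) = (6 - 4)² = 2² = 4)
√(q(25) + C(-11)) = √((-9 + 25) + 4) = √(16 + 4) = √20 = 2*√5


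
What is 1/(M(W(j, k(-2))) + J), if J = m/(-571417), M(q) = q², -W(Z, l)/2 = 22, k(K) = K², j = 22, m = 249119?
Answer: 571417/1106014193 ≈ 0.00051665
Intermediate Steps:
W(Z, l) = -44 (W(Z, l) = -2*22 = -44)
J = -249119/571417 (J = 249119/(-571417) = 249119*(-1/571417) = -249119/571417 ≈ -0.43597)
1/(M(W(j, k(-2))) + J) = 1/((-44)² - 249119/571417) = 1/(1936 - 249119/571417) = 1/(1106014193/571417) = 571417/1106014193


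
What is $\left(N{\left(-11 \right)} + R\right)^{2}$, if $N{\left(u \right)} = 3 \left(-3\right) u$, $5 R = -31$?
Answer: $\frac{215296}{25} \approx 8611.8$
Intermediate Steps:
$R = - \frac{31}{5}$ ($R = \frac{1}{5} \left(-31\right) = - \frac{31}{5} \approx -6.2$)
$N{\left(u \right)} = - 9 u$
$\left(N{\left(-11 \right)} + R\right)^{2} = \left(\left(-9\right) \left(-11\right) - \frac{31}{5}\right)^{2} = \left(99 - \frac{31}{5}\right)^{2} = \left(\frac{464}{5}\right)^{2} = \frac{215296}{25}$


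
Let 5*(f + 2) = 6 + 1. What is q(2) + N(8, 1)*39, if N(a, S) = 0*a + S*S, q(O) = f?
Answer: 192/5 ≈ 38.400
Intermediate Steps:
f = -⅗ (f = -2 + (6 + 1)/5 = -2 + (⅕)*7 = -2 + 7/5 = -⅗ ≈ -0.60000)
q(O) = -⅗
N(a, S) = S² (N(a, S) = 0 + S² = S²)
q(2) + N(8, 1)*39 = -⅗ + 1²*39 = -⅗ + 1*39 = -⅗ + 39 = 192/5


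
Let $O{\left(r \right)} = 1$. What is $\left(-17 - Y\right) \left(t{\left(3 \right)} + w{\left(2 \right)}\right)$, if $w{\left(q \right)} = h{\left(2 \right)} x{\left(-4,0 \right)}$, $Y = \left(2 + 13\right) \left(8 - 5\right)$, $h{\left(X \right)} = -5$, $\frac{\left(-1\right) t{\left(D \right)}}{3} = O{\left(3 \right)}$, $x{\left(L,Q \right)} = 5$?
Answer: $1736$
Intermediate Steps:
$t{\left(D \right)} = -3$ ($t{\left(D \right)} = \left(-3\right) 1 = -3$)
$Y = 45$ ($Y = 15 \cdot 3 = 45$)
$w{\left(q \right)} = -25$ ($w{\left(q \right)} = \left(-5\right) 5 = -25$)
$\left(-17 - Y\right) \left(t{\left(3 \right)} + w{\left(2 \right)}\right) = \left(-17 - 45\right) \left(-3 - 25\right) = \left(-17 - 45\right) \left(-28\right) = \left(-62\right) \left(-28\right) = 1736$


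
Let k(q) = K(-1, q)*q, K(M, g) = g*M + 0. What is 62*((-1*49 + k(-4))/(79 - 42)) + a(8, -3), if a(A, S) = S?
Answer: -4141/37 ≈ -111.92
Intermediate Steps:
K(M, g) = M*g (K(M, g) = M*g + 0 = M*g)
k(q) = -q**2 (k(q) = (-q)*q = -q**2)
62*((-1*49 + k(-4))/(79 - 42)) + a(8, -3) = 62*((-1*49 - 1*(-4)**2)/(79 - 42)) - 3 = 62*((-49 - 1*16)/37) - 3 = 62*((-49 - 16)*(1/37)) - 3 = 62*(-65*1/37) - 3 = 62*(-65/37) - 3 = -4030/37 - 3 = -4141/37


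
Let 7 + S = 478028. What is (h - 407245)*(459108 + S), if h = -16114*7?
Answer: -487347376547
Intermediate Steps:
h = -112798
S = 478021 (S = -7 + 478028 = 478021)
(h - 407245)*(459108 + S) = (-112798 - 407245)*(459108 + 478021) = -520043*937129 = -487347376547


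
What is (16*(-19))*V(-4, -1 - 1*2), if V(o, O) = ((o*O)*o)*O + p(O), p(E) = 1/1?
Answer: -44080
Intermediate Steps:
p(E) = 1
V(o, O) = 1 + O²*o² (V(o, O) = ((o*O)*o)*O + 1 = ((O*o)*o)*O + 1 = (O*o²)*O + 1 = O²*o² + 1 = 1 + O²*o²)
(16*(-19))*V(-4, -1 - 1*2) = (16*(-19))*(1 + (-1 - 1*2)²*(-4)²) = -304*(1 + (-1 - 2)²*16) = -304*(1 + (-3)²*16) = -304*(1 + 9*16) = -304*(1 + 144) = -304*145 = -44080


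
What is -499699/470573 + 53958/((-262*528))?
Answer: -15752923133/10849531088 ≈ -1.4519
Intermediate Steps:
-499699/470573 + 53958/((-262*528)) = -499699*1/470573 + 53958/(-138336) = -499699/470573 + 53958*(-1/138336) = -499699/470573 - 8993/23056 = -15752923133/10849531088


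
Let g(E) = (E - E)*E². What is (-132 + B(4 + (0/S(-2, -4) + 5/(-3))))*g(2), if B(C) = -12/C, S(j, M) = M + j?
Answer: 0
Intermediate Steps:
g(E) = 0 (g(E) = 0*E² = 0)
(-132 + B(4 + (0/S(-2, -4) + 5/(-3))))*g(2) = (-132 - 12/(4 + (0/(-4 - 2) + 5/(-3))))*0 = (-132 - 12/(4 + (0/(-6) + 5*(-⅓))))*0 = (-132 - 12/(4 + (0*(-⅙) - 5/3)))*0 = (-132 - 12/(4 + (0 - 5/3)))*0 = (-132 - 12/(4 - 5/3))*0 = (-132 - 12/7/3)*0 = (-132 - 12*3/7)*0 = (-132 - 36/7)*0 = -960/7*0 = 0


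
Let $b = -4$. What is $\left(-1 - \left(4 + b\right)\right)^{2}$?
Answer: $1$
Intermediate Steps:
$\left(-1 - \left(4 + b\right)\right)^{2} = \left(-1 - 0\right)^{2} = \left(-1 + \left(-4 + 4\right)\right)^{2} = \left(-1 + 0\right)^{2} = \left(-1\right)^{2} = 1$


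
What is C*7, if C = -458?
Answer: -3206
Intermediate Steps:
C*7 = -458*7 = -3206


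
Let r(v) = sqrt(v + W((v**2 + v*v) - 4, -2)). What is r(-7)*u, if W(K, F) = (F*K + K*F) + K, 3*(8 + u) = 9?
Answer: -85*I ≈ -85.0*I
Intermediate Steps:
u = -5 (u = -8 + (1/3)*9 = -8 + 3 = -5)
W(K, F) = K + 2*F*K (W(K, F) = (F*K + F*K) + K = 2*F*K + K = K + 2*F*K)
r(v) = sqrt(12 + v - 6*v**2) (r(v) = sqrt(v + ((v**2 + v*v) - 4)*(1 + 2*(-2))) = sqrt(v + ((v**2 + v**2) - 4)*(1 - 4)) = sqrt(v + (2*v**2 - 4)*(-3)) = sqrt(v + (-4 + 2*v**2)*(-3)) = sqrt(v + (12 - 6*v**2)) = sqrt(12 + v - 6*v**2))
r(-7)*u = sqrt(12 - 7 - 6*(-7)**2)*(-5) = sqrt(12 - 7 - 6*49)*(-5) = sqrt(12 - 7 - 294)*(-5) = sqrt(-289)*(-5) = (17*I)*(-5) = -85*I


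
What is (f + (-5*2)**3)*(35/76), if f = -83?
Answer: -1995/4 ≈ -498.75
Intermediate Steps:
(f + (-5*2)**3)*(35/76) = (-83 + (-5*2)**3)*(35/76) = (-83 + (-10)**3)*(35*(1/76)) = (-83 - 1000)*(35/76) = -1083*35/76 = -1995/4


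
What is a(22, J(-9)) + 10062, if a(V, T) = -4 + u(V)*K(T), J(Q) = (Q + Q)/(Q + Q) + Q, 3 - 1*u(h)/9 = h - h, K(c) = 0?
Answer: 10058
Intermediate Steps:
u(h) = 27 (u(h) = 27 - 9*(h - h) = 27 - 9*0 = 27 + 0 = 27)
J(Q) = 1 + Q (J(Q) = (2*Q)/((2*Q)) + Q = (2*Q)*(1/(2*Q)) + Q = 1 + Q)
a(V, T) = -4 (a(V, T) = -4 + 27*0 = -4 + 0 = -4)
a(22, J(-9)) + 10062 = -4 + 10062 = 10058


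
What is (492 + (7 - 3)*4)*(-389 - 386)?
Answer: -393700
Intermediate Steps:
(492 + (7 - 3)*4)*(-389 - 386) = (492 + 4*4)*(-775) = (492 + 16)*(-775) = 508*(-775) = -393700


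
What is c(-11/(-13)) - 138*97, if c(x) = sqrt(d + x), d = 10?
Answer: -13386 + sqrt(1833)/13 ≈ -13383.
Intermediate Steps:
c(x) = sqrt(10 + x)
c(-11/(-13)) - 138*97 = sqrt(10 - 11/(-13)) - 138*97 = sqrt(10 - 11*(-1/13)) - 13386 = sqrt(10 + 11/13) - 13386 = sqrt(141/13) - 13386 = sqrt(1833)/13 - 13386 = -13386 + sqrt(1833)/13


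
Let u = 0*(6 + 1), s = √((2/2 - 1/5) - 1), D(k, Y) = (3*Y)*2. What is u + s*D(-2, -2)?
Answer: -12*I*√5/5 ≈ -5.3666*I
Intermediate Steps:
D(k, Y) = 6*Y
s = I*√5/5 (s = √((2*(½) - 1*⅕) - 1) = √((1 - ⅕) - 1) = √(⅘ - 1) = √(-⅕) = I*√5/5 ≈ 0.44721*I)
u = 0 (u = 0*7 = 0)
u + s*D(-2, -2) = 0 + (I*√5/5)*(6*(-2)) = 0 + (I*√5/5)*(-12) = 0 - 12*I*√5/5 = -12*I*√5/5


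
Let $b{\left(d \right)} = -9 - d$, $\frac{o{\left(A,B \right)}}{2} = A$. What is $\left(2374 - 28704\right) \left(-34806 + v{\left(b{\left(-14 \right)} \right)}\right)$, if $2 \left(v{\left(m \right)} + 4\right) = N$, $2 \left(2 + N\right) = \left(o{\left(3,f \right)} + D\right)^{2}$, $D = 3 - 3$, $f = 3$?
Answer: $916336660$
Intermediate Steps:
$o{\left(A,B \right)} = 2 A$
$D = 0$
$N = 16$ ($N = -2 + \frac{\left(2 \cdot 3 + 0\right)^{2}}{2} = -2 + \frac{\left(6 + 0\right)^{2}}{2} = -2 + \frac{6^{2}}{2} = -2 + \frac{1}{2} \cdot 36 = -2 + 18 = 16$)
$v{\left(m \right)} = 4$ ($v{\left(m \right)} = -4 + \frac{1}{2} \cdot 16 = -4 + 8 = 4$)
$\left(2374 - 28704\right) \left(-34806 + v{\left(b{\left(-14 \right)} \right)}\right) = \left(2374 - 28704\right) \left(-34806 + 4\right) = \left(-26330\right) \left(-34802\right) = 916336660$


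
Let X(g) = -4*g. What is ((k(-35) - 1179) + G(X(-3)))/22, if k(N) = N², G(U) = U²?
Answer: 95/11 ≈ 8.6364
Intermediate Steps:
((k(-35) - 1179) + G(X(-3)))/22 = (((-35)² - 1179) + (-4*(-3))²)/22 = ((1225 - 1179) + 12²)*(1/22) = (46 + 144)*(1/22) = 190*(1/22) = 95/11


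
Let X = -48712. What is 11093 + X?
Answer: -37619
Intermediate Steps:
11093 + X = 11093 - 48712 = -37619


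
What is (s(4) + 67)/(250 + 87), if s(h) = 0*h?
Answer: 67/337 ≈ 0.19881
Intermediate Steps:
s(h) = 0
(s(4) + 67)/(250 + 87) = (0 + 67)/(250 + 87) = 67/337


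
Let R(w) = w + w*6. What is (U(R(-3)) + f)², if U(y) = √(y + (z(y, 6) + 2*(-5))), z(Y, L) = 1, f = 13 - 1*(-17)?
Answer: (30 + I*√30)² ≈ 870.0 + 328.63*I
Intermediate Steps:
R(w) = 7*w (R(w) = w + 6*w = 7*w)
f = 30 (f = 13 + 17 = 30)
U(y) = √(-9 + y) (U(y) = √(y + (1 + 2*(-5))) = √(y + (1 - 10)) = √(y - 9) = √(-9 + y))
(U(R(-3)) + f)² = (√(-9 + 7*(-3)) + 30)² = (√(-9 - 21) + 30)² = (√(-30) + 30)² = (I*√30 + 30)² = (30 + I*√30)²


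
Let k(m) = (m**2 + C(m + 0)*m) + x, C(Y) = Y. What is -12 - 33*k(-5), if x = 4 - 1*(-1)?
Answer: -1827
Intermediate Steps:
x = 5 (x = 4 + 1 = 5)
k(m) = 5 + 2*m**2 (k(m) = (m**2 + (m + 0)*m) + 5 = (m**2 + m*m) + 5 = (m**2 + m**2) + 5 = 2*m**2 + 5 = 5 + 2*m**2)
-12 - 33*k(-5) = -12 - 33*(5 + 2*(-5)**2) = -12 - 33*(5 + 2*25) = -12 - 33*(5 + 50) = -12 - 33*55 = -12 - 1815 = -1827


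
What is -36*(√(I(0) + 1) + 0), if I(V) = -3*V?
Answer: -36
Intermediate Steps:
-36*(√(I(0) + 1) + 0) = -36*(√(-3*0 + 1) + 0) = -36*(√(0 + 1) + 0) = -36*(√1 + 0) = -36*(1 + 0) = -36*1 = -36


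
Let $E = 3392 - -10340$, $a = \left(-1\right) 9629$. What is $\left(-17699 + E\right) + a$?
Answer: $-13596$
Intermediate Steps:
$a = -9629$
$E = 13732$ ($E = 3392 + 10340 = 13732$)
$\left(-17699 + E\right) + a = \left(-17699 + 13732\right) - 9629 = -3967 - 9629 = -13596$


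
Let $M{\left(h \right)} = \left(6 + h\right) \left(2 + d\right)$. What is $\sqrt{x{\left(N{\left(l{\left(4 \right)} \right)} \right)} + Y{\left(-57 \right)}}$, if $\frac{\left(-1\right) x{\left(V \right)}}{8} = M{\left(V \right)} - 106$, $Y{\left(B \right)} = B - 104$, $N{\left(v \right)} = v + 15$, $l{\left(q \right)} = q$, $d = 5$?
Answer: $i \sqrt{713} \approx 26.702 i$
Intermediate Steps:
$M{\left(h \right)} = 42 + 7 h$ ($M{\left(h \right)} = \left(6 + h\right) \left(2 + 5\right) = \left(6 + h\right) 7 = 42 + 7 h$)
$N{\left(v \right)} = 15 + v$
$Y{\left(B \right)} = -104 + B$
$x{\left(V \right)} = 512 - 56 V$ ($x{\left(V \right)} = - 8 \left(\left(42 + 7 V\right) - 106\right) = - 8 \left(-64 + 7 V\right) = 512 - 56 V$)
$\sqrt{x{\left(N{\left(l{\left(4 \right)} \right)} \right)} + Y{\left(-57 \right)}} = \sqrt{\left(512 - 56 \left(15 + 4\right)\right) - 161} = \sqrt{\left(512 - 1064\right) - 161} = \sqrt{-552 - 161} = \sqrt{-713} = i \sqrt{713}$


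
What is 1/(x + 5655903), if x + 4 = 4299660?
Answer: 1/9955559 ≈ 1.0045e-7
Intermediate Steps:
x = 4299656 (x = -4 + 4299660 = 4299656)
1/(x + 5655903) = 1/(4299656 + 5655903) = 1/9955559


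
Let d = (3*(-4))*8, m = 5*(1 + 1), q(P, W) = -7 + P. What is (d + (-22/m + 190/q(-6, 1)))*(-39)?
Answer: 21999/5 ≈ 4399.8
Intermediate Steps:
m = 10 (m = 5*2 = 10)
d = -96 (d = -12*8 = -96)
(d + (-22/m + 190/q(-6, 1)))*(-39) = (-96 + (-22/10 + 190/(-7 - 6)))*(-39) = (-96 + (-22*⅒ + 190/(-13)))*(-39) = (-96 + (-11/5 + 190*(-1/13)))*(-39) = (-96 + (-11/5 - 190/13))*(-39) = (-96 - 1093/65)*(-39) = -7333/65*(-39) = 21999/5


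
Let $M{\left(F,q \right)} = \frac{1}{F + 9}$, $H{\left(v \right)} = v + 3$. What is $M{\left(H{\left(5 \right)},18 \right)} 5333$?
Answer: $\frac{5333}{17} \approx 313.71$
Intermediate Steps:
$H{\left(v \right)} = 3 + v$
$M{\left(F,q \right)} = \frac{1}{9 + F}$
$M{\left(H{\left(5 \right)},18 \right)} 5333 = \frac{1}{9 + \left(3 + 5\right)} 5333 = \frac{1}{9 + 8} \cdot 5333 = \frac{1}{17} \cdot 5333 = \frac{5333}{17}$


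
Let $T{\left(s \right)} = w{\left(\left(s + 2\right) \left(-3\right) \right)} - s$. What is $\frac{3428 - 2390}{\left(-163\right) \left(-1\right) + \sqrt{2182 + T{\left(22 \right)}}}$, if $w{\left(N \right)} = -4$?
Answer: $\frac{169194}{24413} - \frac{14532 \sqrt{11}}{24413} \approx 4.9562$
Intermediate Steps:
$T{\left(s \right)} = -4 - s$
$\frac{3428 - 2390}{\left(-163\right) \left(-1\right) + \sqrt{2182 + T{\left(22 \right)}}} = \frac{3428 - 2390}{\left(-163\right) \left(-1\right) + \sqrt{2182 - 26}} = \frac{1038}{163 + \sqrt{2182 - 26}} = \frac{1038}{163 + \sqrt{2156}} = \frac{1038}{163 + 14 \sqrt{11}}$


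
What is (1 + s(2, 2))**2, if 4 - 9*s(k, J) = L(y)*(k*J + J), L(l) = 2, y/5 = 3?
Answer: 1/81 ≈ 0.012346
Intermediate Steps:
y = 15 (y = 5*3 = 15)
s(k, J) = 4/9 - 2*J/9 - 2*J*k/9 (s(k, J) = 4/9 - 2*(k*J + J)/9 = 4/9 - 2*(J*k + J)/9 = 4/9 - 2*(J + J*k)/9 = 4/9 - (2*J + 2*J*k)/9 = 4/9 + (-2*J/9 - 2*J*k/9) = 4/9 - 2*J/9 - 2*J*k/9)
(1 + s(2, 2))**2 = (1 + (4/9 - 2/9*2 - 2/9*2*2))**2 = (1 + (4/9 - 4/9 - 8/9))**2 = (1 - 8/9)**2 = (1/9)**2 = 1/81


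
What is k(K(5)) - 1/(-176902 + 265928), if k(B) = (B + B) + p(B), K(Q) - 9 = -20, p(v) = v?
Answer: -2937859/89026 ≈ -33.000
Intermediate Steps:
K(Q) = -11 (K(Q) = 9 - 20 = -11)
k(B) = 3*B (k(B) = (B + B) + B = 2*B + B = 3*B)
k(K(5)) - 1/(-176902 + 265928) = 3*(-11) - 1/(-176902 + 265928) = -33 - 1/89026 = -2937859/89026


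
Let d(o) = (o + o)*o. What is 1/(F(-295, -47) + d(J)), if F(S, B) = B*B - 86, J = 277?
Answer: 1/155581 ≈ 6.4275e-6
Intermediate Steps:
d(o) = 2*o**2 (d(o) = (2*o)*o = 2*o**2)
F(S, B) = -86 + B**2 (F(S, B) = B**2 - 86 = -86 + B**2)
1/(F(-295, -47) + d(J)) = 1/((-86 + (-47)**2) + 2*277**2) = 1/((-86 + 2209) + 2*76729) = 1/(2123 + 153458) = 1/155581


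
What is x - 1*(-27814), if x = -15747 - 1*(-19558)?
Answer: 31625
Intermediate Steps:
x = 3811 (x = -15747 + 19558 = 3811)
x - 1*(-27814) = 3811 - 1*(-27814) = 3811 + 27814 = 31625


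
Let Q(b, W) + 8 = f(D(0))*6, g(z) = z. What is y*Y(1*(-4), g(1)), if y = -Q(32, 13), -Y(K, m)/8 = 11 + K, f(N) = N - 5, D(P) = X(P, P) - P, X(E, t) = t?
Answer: -2128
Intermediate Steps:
D(P) = 0 (D(P) = P - P = 0)
f(N) = -5 + N
Y(K, m) = -88 - 8*K (Y(K, m) = -8*(11 + K) = -88 - 8*K)
Q(b, W) = -38 (Q(b, W) = -8 + (-5 + 0)*6 = -8 - 5*6 = -8 - 30 = -38)
y = 38 (y = -1*(-38) = 38)
y*Y(1*(-4), g(1)) = 38*(-88 - 8*(-4)) = 38*(-88 + 32) = 38*(-56) = -2128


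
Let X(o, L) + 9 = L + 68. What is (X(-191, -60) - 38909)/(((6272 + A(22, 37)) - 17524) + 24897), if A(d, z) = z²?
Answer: -19455/7507 ≈ -2.5916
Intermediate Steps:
X(o, L) = 59 + L (X(o, L) = -9 + (L + 68) = -9 + (68 + L) = 59 + L)
(X(-191, -60) - 38909)/(((6272 + A(22, 37)) - 17524) + 24897) = ((59 - 60) - 38909)/(((6272 + 37²) - 17524) + 24897) = (-1 - 38909)/(((6272 + 1369) - 17524) + 24897) = -38910/((7641 - 17524) + 24897) = -38910/(-9883 + 24897) = -38910/15014 = -38910*1/15014 = -19455/7507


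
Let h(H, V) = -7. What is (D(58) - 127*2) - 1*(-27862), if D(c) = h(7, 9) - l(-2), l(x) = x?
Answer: 27603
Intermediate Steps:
D(c) = -5 (D(c) = -7 - 1*(-2) = -7 + 2 = -5)
(D(58) - 127*2) - 1*(-27862) = (-5 - 127*2) - 1*(-27862) = (-5 - 254) + 27862 = -259 + 27862 = 27603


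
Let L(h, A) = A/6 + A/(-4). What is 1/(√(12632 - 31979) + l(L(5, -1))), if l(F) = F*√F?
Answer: 72/(√3 + 72*I*√19347) ≈ 1.2434e-6 - 0.0071894*I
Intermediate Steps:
L(h, A) = -A/12 (L(h, A) = A*(⅙) + A*(-¼) = A/6 - A/4 = -A/12)
l(F) = F^(3/2)
1/(√(12632 - 31979) + l(L(5, -1))) = 1/(√(12632 - 31979) + (-1/12*(-1))^(3/2)) = 1/(√(-19347) + (1/12)^(3/2)) = 1/(I*√19347 + √3/72) = 1/(√3/72 + I*√19347)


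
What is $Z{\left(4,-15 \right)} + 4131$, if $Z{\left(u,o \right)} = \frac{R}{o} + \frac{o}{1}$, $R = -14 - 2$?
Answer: $\frac{61756}{15} \approx 4117.1$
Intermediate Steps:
$R = -16$ ($R = -14 - 2 = -16$)
$Z{\left(u,o \right)} = o - \frac{16}{o}$ ($Z{\left(u,o \right)} = - \frac{16}{o} + \frac{o}{1} = - \frac{16}{o} + o 1 = - \frac{16}{o} + o = o - \frac{16}{o}$)
$Z{\left(4,-15 \right)} + 4131 = \left(-15 - \frac{16}{-15}\right) + 4131 = \left(-15 - - \frac{16}{15}\right) + 4131 = \left(-15 + \frac{16}{15}\right) + 4131 = - \frac{209}{15} + 4131 = \frac{61756}{15}$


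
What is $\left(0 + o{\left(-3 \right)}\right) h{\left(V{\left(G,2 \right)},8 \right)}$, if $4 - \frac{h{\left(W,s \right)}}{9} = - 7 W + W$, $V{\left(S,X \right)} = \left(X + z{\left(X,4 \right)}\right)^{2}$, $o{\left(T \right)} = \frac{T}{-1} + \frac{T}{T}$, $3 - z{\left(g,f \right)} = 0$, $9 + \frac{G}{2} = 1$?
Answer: $5544$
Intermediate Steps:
$G = -16$ ($G = -18 + 2 \cdot 1 = -18 + 2 = -16$)
$z{\left(g,f \right)} = 3$ ($z{\left(g,f \right)} = 3 - 0 = 3 + 0 = 3$)
$o{\left(T \right)} = 1 - T$ ($o{\left(T \right)} = T \left(-1\right) + 1 = - T + 1 = 1 - T$)
$V{\left(S,X \right)} = \left(3 + X\right)^{2}$ ($V{\left(S,X \right)} = \left(X + 3\right)^{2} = \left(3 + X\right)^{2}$)
$h{\left(W,s \right)} = 36 + 54 W$ ($h{\left(W,s \right)} = 36 - 9 \left(- 7 W + W\right) = 36 - 9 \left(- 6 W\right) = 36 + 54 W$)
$\left(0 + o{\left(-3 \right)}\right) h{\left(V{\left(G,2 \right)},8 \right)} = \left(0 + \left(1 - -3\right)\right) \left(36 + 54 \left(3 + 2\right)^{2}\right) = \left(0 + \left(1 + 3\right)\right) \left(36 + 54 \cdot 5^{2}\right) = \left(0 + 4\right) \left(36 + 54 \cdot 25\right) = 4 \left(36 + 1350\right) = 4 \cdot 1386 = 5544$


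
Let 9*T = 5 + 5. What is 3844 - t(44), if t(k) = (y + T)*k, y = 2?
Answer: 33364/9 ≈ 3707.1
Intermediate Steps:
T = 10/9 (T = (5 + 5)/9 = (⅑)*10 = 10/9 ≈ 1.1111)
t(k) = 28*k/9 (t(k) = (2 + 10/9)*k = 28*k/9)
3844 - t(44) = 3844 - 28*44/9 = 3844 - 1*1232/9 = 3844 - 1232/9 = 33364/9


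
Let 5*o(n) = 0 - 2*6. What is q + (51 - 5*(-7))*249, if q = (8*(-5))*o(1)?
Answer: 21510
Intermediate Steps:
o(n) = -12/5 (o(n) = (0 - 2*6)/5 = (0 - 12)/5 = (⅕)*(-12) = -12/5)
q = 96 (q = (8*(-5))*(-12/5) = -40*(-12/5) = 96)
q + (51 - 5*(-7))*249 = 96 + (51 - 5*(-7))*249 = 96 + (51 + 35)*249 = 96 + 86*249 = 96 + 21414 = 21510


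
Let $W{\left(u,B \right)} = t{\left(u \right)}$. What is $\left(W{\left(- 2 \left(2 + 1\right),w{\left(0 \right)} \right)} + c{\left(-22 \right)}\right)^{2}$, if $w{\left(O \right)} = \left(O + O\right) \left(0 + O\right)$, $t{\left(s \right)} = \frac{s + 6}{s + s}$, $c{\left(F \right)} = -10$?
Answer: $100$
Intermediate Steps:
$t{\left(s \right)} = \frac{6 + s}{2 s}$
$w{\left(O \right)} = 2 O^{2}$ ($w{\left(O \right)} = 2 O O = 2 O^{2}$)
$W{\left(u,B \right)} = \frac{6 + u}{2 u}$
$\left(W{\left(- 2 \left(2 + 1\right),w{\left(0 \right)} \right)} + c{\left(-22 \right)}\right)^{2} = \left(\frac{6 - 2 \left(2 + 1\right)}{2 \left(- 2 \left(2 + 1\right)\right)} - 10\right)^{2} = \left(\frac{6 - 6}{2 \left(\left(-2\right) 3\right)} - 10\right)^{2} = \left(\frac{6 - 6}{2 \left(-6\right)} - 10\right)^{2} = \left(\frac{1}{2} \left(- \frac{1}{6}\right) 0 - 10\right)^{2} = \left(0 - 10\right)^{2} = \left(-10\right)^{2} = 100$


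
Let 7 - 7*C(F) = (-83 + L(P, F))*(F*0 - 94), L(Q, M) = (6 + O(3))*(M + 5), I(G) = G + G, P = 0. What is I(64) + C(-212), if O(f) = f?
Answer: -26003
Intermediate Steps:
I(G) = 2*G
L(Q, M) = 45 + 9*M (L(Q, M) = (6 + 3)*(M + 5) = 9*(5 + M) = 45 + 9*M)
C(F) = -3565/7 + 846*F/7 (C(F) = 1 - (-83 + (45 + 9*F))*(F*0 - 94)/7 = 1 - (-38 + 9*F)*(0 - 94)/7 = 1 - (-38 + 9*F)*(-94)/7 = 1 - (3572 - 846*F)/7 = 1 + (-3572/7 + 846*F/7) = -3565/7 + 846*F/7)
I(64) + C(-212) = 2*64 + (-3565/7 + (846/7)*(-212)) = 128 + (-3565/7 - 179352/7) = 128 - 26131 = -26003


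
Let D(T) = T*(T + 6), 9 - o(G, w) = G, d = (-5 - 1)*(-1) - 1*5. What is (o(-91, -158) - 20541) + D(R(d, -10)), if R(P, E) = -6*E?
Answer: -16481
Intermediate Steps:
d = 1 (d = -6*(-1) - 5 = 6 - 5 = 1)
o(G, w) = 9 - G
D(T) = T*(6 + T)
(o(-91, -158) - 20541) + D(R(d, -10)) = ((9 - 1*(-91)) - 20541) + (-6*(-10))*(6 - 6*(-10)) = ((9 + 91) - 20541) + 60*(6 + 60) = (100 - 20541) + 60*66 = -20441 + 3960 = -16481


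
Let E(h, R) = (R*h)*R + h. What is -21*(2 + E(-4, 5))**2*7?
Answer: -1529388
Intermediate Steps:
E(h, R) = h + h*R**2 (E(h, R) = h*R**2 + h = h + h*R**2)
-21*(2 + E(-4, 5))**2*7 = -21*(2 - 4*(1 + 5**2))**2*7 = -21*(2 - 4*(1 + 25))**2*7 = -21*(2 - 4*26)**2*7 = -21*(2 - 104)**2*7 = -21*(-102)**2*7 = -21*10404*7 = -218484*7 = -1529388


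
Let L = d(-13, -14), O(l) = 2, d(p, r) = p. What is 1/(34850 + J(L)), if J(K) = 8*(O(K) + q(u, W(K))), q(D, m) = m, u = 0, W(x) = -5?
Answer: 1/34826 ≈ 2.8714e-5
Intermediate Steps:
L = -13
J(K) = -24 (J(K) = 8*(2 - 5) = 8*(-3) = -24)
1/(34850 + J(L)) = 1/(34850 - 24) = 1/34826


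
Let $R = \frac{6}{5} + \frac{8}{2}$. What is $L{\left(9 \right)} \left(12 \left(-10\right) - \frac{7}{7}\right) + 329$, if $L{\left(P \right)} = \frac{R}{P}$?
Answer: $\frac{11659}{45} \approx 259.09$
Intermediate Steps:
$R = \frac{26}{5}$ ($R = 6 \cdot \frac{1}{5} + 8 \cdot \frac{1}{2} = \frac{6}{5} + 4 = \frac{26}{5} \approx 5.2$)
$L{\left(P \right)} = \frac{26}{5 P}$
$L{\left(9 \right)} \left(12 \left(-10\right) - \frac{7}{7}\right) + 329 = \frac{26}{5 \cdot 9} \left(12 \left(-10\right) - \frac{7}{7}\right) + 329 = \frac{26}{5} \cdot \frac{1}{9} \left(-120 - 1\right) + 329 = \frac{26 \left(-120 - 1\right)}{45} + 329 = \frac{26}{45} \left(-121\right) + 329 = - \frac{3146}{45} + 329 = \frac{11659}{45}$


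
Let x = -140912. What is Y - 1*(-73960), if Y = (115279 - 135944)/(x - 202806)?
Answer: 25421403945/343718 ≈ 73960.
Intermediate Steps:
Y = 20665/343718 (Y = (115279 - 135944)/(-140912 - 202806) = -20665/(-343718) = -20665*(-1/343718) = 20665/343718 ≈ 0.060122)
Y - 1*(-73960) = 20665/343718 - 1*(-73960) = 20665/343718 + 73960 = 25421403945/343718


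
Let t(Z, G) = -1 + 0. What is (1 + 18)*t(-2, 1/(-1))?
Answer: -19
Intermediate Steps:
t(Z, G) = -1
(1 + 18)*t(-2, 1/(-1)) = (1 + 18)*(-1) = 19*(-1) = -19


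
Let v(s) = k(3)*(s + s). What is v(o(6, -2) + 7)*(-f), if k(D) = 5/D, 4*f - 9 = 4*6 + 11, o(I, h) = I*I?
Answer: -4730/3 ≈ -1576.7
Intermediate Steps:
o(I, h) = I**2
f = 11 (f = 9/4 + (4*6 + 11)/4 = 9/4 + (24 + 11)/4 = 9/4 + (1/4)*35 = 9/4 + 35/4 = 11)
v(s) = 10*s/3 (v(s) = (5/3)*(s + s) = (5*(1/3))*(2*s) = 5*(2*s)/3 = 10*s/3)
v(o(6, -2) + 7)*(-f) = (10*(6**2 + 7)/3)*(-1*11) = (10*(36 + 7)/3)*(-11) = ((10/3)*43)*(-11) = (430/3)*(-11) = -4730/3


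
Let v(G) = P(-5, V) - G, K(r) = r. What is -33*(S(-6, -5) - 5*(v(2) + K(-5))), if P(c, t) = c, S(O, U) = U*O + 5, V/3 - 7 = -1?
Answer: -3135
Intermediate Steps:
V = 18 (V = 21 + 3*(-1) = 21 - 3 = 18)
S(O, U) = 5 + O*U (S(O, U) = O*U + 5 = 5 + O*U)
v(G) = -5 - G
-33*(S(-6, -5) - 5*(v(2) + K(-5))) = -33*((5 - 6*(-5)) - 5*((-5 - 1*2) - 5)) = -33*((5 + 30) - 5*((-5 - 2) - 5)) = -33*(35 - 5*(-7 - 5)) = -33*(35 - 5*(-12)) = -33*(35 + 60) = -33*95 = -3135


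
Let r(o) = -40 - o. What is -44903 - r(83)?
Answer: -44780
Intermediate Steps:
-44903 - r(83) = -44903 - (-40 - 1*83) = -44903 - (-40 - 83) = -44903 - 1*(-123) = -44903 + 123 = -44780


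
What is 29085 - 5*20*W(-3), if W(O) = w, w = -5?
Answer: 29585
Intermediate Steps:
W(O) = -5
29085 - 5*20*W(-3) = 29085 - 5*20*(-5) = 29085 - 100*(-5) = 29085 - 1*(-500) = 29085 + 500 = 29585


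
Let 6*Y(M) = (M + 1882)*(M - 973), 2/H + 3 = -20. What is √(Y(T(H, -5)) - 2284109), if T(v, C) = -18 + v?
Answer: 4*I*√85697746/23 ≈ 1610.0*I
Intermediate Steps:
H = -2/23 (H = 2/(-3 - 20) = 2/(-23) = 2*(-1/23) = -2/23 ≈ -0.086957)
Y(M) = (-973 + M)*(1882 + M)/6 (Y(M) = ((M + 1882)*(M - 973))/6 = ((1882 + M)*(-973 + M))/6 = ((-973 + M)*(1882 + M))/6 = (-973 + M)*(1882 + M)/6)
√(Y(T(H, -5)) - 2284109) = √((-915593/3 + (-18 - 2/23)²/6 + 303*(-18 - 2/23)/2) - 2284109) = √((-915593/3 + (-416/23)²/6 + (303/2)*(-416/23)) - 2284109) = √((-915593/3 + (⅙)*(173056/529) - 63024/23) - 2284109) = √((-915593/3 + 86528/1587 - 63024/23) - 2284109) = √(-162870275/529 - 2284109) = √(-1371163936/529) = 4*I*√85697746/23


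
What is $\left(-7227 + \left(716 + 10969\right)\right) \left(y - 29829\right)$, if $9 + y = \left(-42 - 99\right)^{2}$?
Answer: $-44388306$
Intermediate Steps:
$y = 19872$ ($y = -9 + \left(-42 - 99\right)^{2} = -9 + \left(-141\right)^{2} = -9 + 19881 = 19872$)
$\left(-7227 + \left(716 + 10969\right)\right) \left(y - 29829\right) = \left(-7227 + \left(716 + 10969\right)\right) \left(19872 - 29829\right) = \left(-7227 + 11685\right) \left(-9957\right) = 4458 \left(-9957\right) = -44388306$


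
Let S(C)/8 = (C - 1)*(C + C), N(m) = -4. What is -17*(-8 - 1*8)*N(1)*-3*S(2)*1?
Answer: 104448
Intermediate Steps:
S(C) = 16*C*(-1 + C) (S(C) = 8*((C - 1)*(C + C)) = 8*((-1 + C)*(2*C)) = 8*(2*C*(-1 + C)) = 16*C*(-1 + C))
-17*(-8 - 1*8)*N(1)*-3*S(2)*1 = -17*(-8 - 1*8)*(-4)*-48*2*(-1 + 2)*1 = -17*(-8 - 8)*(-4)*-48*2*1 = -17*(-16*(-4))*-3*32*1 = -1088*(-96*1) = -1088*(-96) = -17*(-6144) = 104448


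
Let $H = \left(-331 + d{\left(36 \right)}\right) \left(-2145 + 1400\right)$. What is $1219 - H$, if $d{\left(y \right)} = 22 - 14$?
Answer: $-239416$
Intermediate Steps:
$d{\left(y \right)} = 8$ ($d{\left(y \right)} = 22 - 14 = 8$)
$H = 240635$ ($H = \left(-331 + 8\right) \left(-2145 + 1400\right) = \left(-323\right) \left(-745\right) = 240635$)
$1219 - H = 1219 - 240635 = -239416$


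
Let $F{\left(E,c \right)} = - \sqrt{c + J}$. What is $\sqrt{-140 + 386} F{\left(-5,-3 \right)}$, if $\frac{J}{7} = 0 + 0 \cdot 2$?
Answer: $- 3 i \sqrt{82} \approx - 27.166 i$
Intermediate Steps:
$J = 0$ ($J = 7 \left(0 + 0 \cdot 2\right) = 7 \left(0 + 0\right) = 7 \cdot 0 = 0$)
$F{\left(E,c \right)} = - \sqrt{c}$ ($F{\left(E,c \right)} = - \sqrt{c + 0} = - \sqrt{c}$)
$\sqrt{-140 + 386} F{\left(-5,-3 \right)} = \sqrt{-140 + 386} \left(- \sqrt{-3}\right) = \sqrt{246} \left(- i \sqrt{3}\right) = - 3 i \sqrt{82}$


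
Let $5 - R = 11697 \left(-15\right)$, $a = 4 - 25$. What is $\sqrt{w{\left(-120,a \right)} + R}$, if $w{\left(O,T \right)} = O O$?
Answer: $2 \sqrt{47465} \approx 435.73$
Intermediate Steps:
$a = -21$ ($a = 4 - 25 = -21$)
$w{\left(O,T \right)} = O^{2}$
$R = 175460$ ($R = 5 - 11697 \left(-15\right) = 5 - -175455 = 5 + 175455 = 175460$)
$\sqrt{w{\left(-120,a \right)} + R} = \sqrt{\left(-120\right)^{2} + 175460} = \sqrt{14400 + 175460} = \sqrt{189860} = 2 \sqrt{47465}$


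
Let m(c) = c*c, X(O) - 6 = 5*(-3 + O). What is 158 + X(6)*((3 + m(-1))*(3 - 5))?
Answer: -10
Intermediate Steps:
X(O) = -9 + 5*O (X(O) = 6 + 5*(-3 + O) = 6 + (-15 + 5*O) = -9 + 5*O)
m(c) = c²
158 + X(6)*((3 + m(-1))*(3 - 5)) = 158 + (-9 + 5*6)*((3 + (-1)²)*(3 - 5)) = 158 + (-9 + 30)*((3 + 1)*(-2)) = 158 + 21*(4*(-2)) = 158 + 21*(-8) = 158 - 168 = -10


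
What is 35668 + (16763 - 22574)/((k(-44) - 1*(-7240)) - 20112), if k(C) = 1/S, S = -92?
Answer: 42239471912/1184225 ≈ 35668.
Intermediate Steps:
k(C) = -1/92 (k(C) = 1/(-92) = -1/92)
35668 + (16763 - 22574)/((k(-44) - 1*(-7240)) - 20112) = 35668 + (16763 - 22574)/((-1/92 - 1*(-7240)) - 20112) = 35668 - 5811/((-1/92 + 7240) - 20112) = 35668 - 5811/(666079/92 - 20112) = 35668 - 5811/(-1184225/92) = 35668 - 5811*(-92/1184225) = 35668 + 534612/1184225 = 42239471912/1184225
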